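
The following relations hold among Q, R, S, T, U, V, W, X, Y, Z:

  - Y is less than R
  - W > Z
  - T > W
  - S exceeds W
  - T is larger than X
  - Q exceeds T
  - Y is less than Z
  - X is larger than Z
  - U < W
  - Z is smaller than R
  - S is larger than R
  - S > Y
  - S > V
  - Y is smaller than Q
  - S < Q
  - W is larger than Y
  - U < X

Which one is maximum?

U is not greatest since U < W; Y is not greatest since Y < Q; V is not greatest since V < S; Z is not greatest since Z < R; R is not greatest since R < S; X is not greatest since X < T; W is not greatest since W < T; S is not greatest since S < Q; T is not greatest since T < Q.
Only Q has nothing above it, so Q is the maximum.

Q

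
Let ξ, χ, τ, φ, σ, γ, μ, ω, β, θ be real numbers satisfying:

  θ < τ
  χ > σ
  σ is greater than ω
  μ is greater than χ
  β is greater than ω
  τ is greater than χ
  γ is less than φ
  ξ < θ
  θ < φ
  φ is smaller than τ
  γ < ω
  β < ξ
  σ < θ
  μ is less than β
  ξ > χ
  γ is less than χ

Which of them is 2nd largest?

Chaining the given pairs: γ < ω < σ < χ < μ < β < ξ < θ < φ < τ.
Counting 2 from the largest end gives φ.

φ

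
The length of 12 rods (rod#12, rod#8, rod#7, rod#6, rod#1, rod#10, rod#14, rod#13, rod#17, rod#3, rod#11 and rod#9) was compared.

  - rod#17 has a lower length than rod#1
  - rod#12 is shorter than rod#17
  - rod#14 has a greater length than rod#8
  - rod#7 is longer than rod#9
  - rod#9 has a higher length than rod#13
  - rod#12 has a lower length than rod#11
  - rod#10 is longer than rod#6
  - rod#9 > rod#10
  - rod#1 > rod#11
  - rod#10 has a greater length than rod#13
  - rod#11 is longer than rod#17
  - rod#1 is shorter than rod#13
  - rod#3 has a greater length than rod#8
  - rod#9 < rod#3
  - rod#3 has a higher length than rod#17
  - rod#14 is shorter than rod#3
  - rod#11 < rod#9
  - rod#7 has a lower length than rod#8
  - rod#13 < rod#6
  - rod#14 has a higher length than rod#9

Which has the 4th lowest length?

Chaining the given pairs: rod#12 < rod#17 < rod#11 < rod#1 < rod#13 < rod#6 < rod#10 < rod#9 < rod#7 < rod#8 < rod#14 < rod#3.
The 4th smallest is rod#1.

rod#1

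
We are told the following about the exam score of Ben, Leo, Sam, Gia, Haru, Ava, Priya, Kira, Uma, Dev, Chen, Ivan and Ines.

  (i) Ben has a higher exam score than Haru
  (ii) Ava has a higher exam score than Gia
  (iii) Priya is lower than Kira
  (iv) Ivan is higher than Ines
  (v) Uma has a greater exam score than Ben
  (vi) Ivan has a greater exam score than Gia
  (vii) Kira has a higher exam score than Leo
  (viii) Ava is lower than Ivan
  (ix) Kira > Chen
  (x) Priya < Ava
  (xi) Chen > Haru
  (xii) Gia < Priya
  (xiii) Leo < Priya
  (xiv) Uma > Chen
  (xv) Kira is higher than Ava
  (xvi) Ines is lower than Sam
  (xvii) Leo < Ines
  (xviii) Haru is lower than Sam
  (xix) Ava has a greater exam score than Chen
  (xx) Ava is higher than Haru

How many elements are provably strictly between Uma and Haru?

Chaining upward from Haru reaches: Ben, Chen, Ava, Sam, Ivan, Kira.
Chaining downward from Uma reaches: Ben, Chen.
Strictly between Haru and Uma are those in both lists: Ben, Chen — 2 elements.

2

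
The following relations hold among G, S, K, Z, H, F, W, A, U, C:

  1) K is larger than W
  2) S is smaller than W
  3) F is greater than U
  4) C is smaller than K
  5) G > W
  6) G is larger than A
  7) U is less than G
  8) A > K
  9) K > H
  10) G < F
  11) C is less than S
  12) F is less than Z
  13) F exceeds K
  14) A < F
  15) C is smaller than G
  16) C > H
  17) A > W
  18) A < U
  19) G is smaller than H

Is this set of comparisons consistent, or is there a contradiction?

inconsistent

Chaining the given relations yields H < C < S < W < K < A < U < G, so H < G. But one relation states G < H. These cannot both hold.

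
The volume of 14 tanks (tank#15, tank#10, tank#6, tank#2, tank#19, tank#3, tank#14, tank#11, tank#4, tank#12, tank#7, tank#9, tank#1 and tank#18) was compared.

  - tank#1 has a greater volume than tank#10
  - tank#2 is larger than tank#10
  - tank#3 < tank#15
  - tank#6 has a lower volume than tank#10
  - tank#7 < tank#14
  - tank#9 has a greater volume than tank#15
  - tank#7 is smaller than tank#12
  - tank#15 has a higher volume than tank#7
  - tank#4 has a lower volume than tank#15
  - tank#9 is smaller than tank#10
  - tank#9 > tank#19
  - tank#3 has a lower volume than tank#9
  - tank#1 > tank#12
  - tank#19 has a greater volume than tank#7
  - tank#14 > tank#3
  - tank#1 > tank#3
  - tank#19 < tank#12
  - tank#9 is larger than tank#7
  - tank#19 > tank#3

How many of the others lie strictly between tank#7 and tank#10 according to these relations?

3

The relations place tank#7 below tank#10. An element lies strictly between them when it is forced above tank#7 and also forced below tank#10.
Above tank#7: {tank#19, tank#15, tank#9, tank#2, tank#12, tank#14, tank#1}. Below tank#10: {tank#3, tank#4, tank#19, tank#15, tank#9, tank#6}.
Intersection: {tank#19, tank#15, tank#9} — 3.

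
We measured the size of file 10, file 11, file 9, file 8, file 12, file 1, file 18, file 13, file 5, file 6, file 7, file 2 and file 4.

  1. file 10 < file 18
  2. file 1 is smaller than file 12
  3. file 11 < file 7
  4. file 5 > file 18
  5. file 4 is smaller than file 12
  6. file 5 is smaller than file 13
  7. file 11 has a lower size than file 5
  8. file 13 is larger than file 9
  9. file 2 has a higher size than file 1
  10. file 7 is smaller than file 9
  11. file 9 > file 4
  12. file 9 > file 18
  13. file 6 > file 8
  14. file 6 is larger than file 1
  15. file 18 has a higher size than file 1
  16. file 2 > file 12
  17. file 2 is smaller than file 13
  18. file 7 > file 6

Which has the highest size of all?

Chaining downward from file 13: directly below it, file 5, file 2, file 9; then file 4, file 1, file 11, file 12, file 18, file 7; then file 6, file 10; then file 8.
That covers every other element, and nothing is given above file 13, so file 13 is the highest size.

file 13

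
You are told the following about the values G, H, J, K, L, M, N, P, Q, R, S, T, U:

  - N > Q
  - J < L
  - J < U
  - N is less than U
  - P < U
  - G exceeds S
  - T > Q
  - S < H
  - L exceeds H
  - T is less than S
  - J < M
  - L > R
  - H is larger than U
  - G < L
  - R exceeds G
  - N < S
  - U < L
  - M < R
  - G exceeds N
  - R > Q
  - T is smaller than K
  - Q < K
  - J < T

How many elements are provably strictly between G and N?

1

The relations place N below G. An element lies strictly between them when it is forced above N and also forced below G.
Above N: {S, U, H, R, L}. Below G: {Q, J, T, S}.
Intersection: {S} — 1.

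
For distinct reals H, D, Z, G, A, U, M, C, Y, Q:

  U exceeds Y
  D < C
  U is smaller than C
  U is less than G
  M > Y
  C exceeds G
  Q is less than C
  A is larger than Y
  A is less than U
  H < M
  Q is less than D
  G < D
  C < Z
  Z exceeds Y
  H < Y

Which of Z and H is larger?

H < Y < A < U < G < D < C < Z, by transitivity through Y, A, U, G, D, C.
So H < Z; Z is the larger of the two.

Z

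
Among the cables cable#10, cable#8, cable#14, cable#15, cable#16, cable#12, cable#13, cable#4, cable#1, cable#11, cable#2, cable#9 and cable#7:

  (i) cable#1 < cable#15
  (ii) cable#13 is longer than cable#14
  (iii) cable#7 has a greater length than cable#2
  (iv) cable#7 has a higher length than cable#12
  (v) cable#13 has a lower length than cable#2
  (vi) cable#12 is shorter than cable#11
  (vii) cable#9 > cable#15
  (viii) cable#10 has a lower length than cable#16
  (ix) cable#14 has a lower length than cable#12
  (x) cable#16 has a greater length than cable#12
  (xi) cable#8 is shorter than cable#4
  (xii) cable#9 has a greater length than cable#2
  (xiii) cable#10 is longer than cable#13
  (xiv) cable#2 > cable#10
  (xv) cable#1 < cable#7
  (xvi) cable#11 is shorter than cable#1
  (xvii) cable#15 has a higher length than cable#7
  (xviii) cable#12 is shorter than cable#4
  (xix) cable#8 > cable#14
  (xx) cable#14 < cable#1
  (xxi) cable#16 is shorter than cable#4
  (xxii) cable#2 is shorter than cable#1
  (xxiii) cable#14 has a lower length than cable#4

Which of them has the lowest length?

cable#8 is not least since cable#14 < cable#8; cable#12 is not least since cable#14 < cable#12; cable#13 is not least since cable#14 < cable#13; cable#10 is not least since cable#13 < cable#10; cable#11 is not least since cable#12 < cable#11; cable#16 is not least since cable#10 < cable#16; cable#2 is not least since cable#13 < cable#2; cable#1 is not least since cable#14 < cable#1; cable#4 is not least since cable#8 < cable#4; cable#7 is not least since cable#2 < cable#7; cable#15 is not least since cable#1 < cable#15; cable#9 is not least since cable#2 < cable#9.
Only cable#14 has nothing below it, so cable#14 is the lowest length.

cable#14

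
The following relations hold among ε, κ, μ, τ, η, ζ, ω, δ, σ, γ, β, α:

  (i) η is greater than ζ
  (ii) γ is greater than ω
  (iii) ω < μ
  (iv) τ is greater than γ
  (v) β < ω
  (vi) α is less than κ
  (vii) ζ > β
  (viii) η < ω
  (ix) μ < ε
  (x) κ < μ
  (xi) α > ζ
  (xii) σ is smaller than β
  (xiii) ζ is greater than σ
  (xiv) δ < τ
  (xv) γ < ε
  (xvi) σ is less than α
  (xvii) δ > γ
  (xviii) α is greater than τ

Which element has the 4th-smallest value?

The consecutive relations fix a unique order: σ < β < ζ < η < ω < γ < δ < τ < α < κ < μ < ε.
Counting 4 from the smallest end gives η.

η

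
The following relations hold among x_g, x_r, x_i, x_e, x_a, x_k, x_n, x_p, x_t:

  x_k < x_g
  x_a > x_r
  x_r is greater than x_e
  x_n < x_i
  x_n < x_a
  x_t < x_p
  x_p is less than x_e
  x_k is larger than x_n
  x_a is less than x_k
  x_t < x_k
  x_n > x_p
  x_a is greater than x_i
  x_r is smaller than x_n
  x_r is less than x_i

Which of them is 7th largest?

The consecutive relations fix a unique order: x_t < x_p < x_e < x_r < x_n < x_i < x_a < x_k < x_g.
The 7th largest is x_e.

x_e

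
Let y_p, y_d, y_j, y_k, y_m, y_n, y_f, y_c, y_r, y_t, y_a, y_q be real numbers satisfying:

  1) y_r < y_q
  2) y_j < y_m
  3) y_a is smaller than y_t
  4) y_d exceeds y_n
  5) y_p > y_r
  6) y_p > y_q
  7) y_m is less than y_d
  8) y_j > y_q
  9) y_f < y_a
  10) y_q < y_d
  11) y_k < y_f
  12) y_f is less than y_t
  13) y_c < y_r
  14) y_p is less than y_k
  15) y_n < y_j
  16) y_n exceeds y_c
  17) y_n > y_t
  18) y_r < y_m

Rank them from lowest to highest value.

Each adjacent pair is fixed by a given relation: y_c < y_r; y_r < y_q; y_q < y_p; y_p < y_k; y_k < y_f; y_f < y_a; y_a < y_t; y_t < y_n; y_n < y_j; y_j < y_m; y_m < y_d. Chaining them end to end gives the full order.

y_c < y_r < y_q < y_p < y_k < y_f < y_a < y_t < y_n < y_j < y_m < y_d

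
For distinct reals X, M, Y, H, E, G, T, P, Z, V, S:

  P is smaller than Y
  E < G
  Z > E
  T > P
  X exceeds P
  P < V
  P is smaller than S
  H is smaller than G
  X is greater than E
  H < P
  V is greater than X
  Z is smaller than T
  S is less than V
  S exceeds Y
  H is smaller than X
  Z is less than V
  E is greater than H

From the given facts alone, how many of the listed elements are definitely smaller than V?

7

Directly below V: P, X, S, Z.
One step further: H, E, Y (7 so far).
Nothing else is reachable below V; 7 in all.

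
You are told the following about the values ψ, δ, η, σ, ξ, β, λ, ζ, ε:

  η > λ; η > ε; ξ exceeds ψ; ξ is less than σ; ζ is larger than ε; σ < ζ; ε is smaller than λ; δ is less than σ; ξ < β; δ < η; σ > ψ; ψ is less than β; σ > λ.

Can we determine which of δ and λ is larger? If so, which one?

undetermined

Following every chain through δ: above δ we get η, σ, ζ.
λ is not reached, and no chain runs the other way from λ to δ.
So the given relations leave the order of δ and λ undetermined.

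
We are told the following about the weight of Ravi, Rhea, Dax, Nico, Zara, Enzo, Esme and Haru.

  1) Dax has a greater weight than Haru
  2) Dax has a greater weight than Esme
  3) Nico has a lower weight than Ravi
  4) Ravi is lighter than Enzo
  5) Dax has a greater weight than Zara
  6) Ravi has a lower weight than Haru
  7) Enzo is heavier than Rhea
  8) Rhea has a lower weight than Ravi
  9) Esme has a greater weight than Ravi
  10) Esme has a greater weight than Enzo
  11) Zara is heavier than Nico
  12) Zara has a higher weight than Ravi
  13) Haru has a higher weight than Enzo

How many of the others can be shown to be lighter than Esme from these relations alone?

From Esme the given relations immediately reach Ravi, Enzo.
From those, Nico, Rhea — 4 in total.
Nothing else is reachable below Esme; 4 in all.

4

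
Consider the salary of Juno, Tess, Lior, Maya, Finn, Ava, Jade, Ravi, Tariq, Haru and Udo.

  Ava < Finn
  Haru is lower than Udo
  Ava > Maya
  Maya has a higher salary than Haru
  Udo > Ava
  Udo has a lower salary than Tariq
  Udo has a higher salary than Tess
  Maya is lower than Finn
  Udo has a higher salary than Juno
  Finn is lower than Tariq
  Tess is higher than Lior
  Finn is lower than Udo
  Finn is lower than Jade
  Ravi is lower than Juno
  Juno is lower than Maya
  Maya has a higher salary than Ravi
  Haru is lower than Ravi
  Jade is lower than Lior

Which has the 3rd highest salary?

Piecing the relations together gives one ordering: Haru < Ravi < Juno < Maya < Ava < Finn < Jade < Lior < Tess < Udo < Tariq.
The 3rd largest is Tess.

Tess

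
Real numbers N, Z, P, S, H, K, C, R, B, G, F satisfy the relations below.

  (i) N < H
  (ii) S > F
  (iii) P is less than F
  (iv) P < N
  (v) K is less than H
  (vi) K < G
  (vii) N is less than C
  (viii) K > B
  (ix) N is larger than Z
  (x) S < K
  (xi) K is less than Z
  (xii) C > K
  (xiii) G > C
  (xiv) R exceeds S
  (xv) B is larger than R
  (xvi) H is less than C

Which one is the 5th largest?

Chaining the given pairs: P < F < S < R < B < K < Z < N < H < C < G.
The 5th largest is Z.

Z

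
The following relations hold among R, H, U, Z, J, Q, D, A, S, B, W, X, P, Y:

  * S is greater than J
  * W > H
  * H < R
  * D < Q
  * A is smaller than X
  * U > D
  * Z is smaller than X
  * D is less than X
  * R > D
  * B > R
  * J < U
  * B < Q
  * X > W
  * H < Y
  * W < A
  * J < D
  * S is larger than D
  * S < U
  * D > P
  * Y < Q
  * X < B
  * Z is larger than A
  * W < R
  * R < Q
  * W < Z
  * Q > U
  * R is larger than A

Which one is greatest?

P is not greatest since P < D; J is not greatest since J < D; H is not greatest since H < W; D is not greatest since D < S; W is not greatest since W < R; A is not greatest since A < Z; R is not greatest since R < B; Z is not greatest since Z < X; X is not greatest since X < B; Y is not greatest since Y < Q; S is not greatest since S < U; U is not greatest since U < Q; B is not greatest since B < Q.
Only Q has nothing above it, so Q is the greatest.

Q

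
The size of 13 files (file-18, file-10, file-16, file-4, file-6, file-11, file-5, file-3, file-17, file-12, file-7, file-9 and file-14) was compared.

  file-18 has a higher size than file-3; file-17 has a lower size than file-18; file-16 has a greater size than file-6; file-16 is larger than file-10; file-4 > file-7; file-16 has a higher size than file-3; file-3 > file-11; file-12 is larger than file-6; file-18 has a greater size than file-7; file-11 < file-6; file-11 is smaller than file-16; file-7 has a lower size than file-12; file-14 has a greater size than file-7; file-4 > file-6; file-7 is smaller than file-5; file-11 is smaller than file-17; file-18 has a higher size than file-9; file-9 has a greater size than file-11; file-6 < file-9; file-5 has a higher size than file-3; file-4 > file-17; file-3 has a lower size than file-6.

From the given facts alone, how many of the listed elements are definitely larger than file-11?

9

From file-11 the given relations immediately reach file-3, file-6, file-9, file-17, file-16.
From those, file-5, file-18, file-12, file-4 — 9 in total.
Nothing else is reachable above file-11; 9 in all.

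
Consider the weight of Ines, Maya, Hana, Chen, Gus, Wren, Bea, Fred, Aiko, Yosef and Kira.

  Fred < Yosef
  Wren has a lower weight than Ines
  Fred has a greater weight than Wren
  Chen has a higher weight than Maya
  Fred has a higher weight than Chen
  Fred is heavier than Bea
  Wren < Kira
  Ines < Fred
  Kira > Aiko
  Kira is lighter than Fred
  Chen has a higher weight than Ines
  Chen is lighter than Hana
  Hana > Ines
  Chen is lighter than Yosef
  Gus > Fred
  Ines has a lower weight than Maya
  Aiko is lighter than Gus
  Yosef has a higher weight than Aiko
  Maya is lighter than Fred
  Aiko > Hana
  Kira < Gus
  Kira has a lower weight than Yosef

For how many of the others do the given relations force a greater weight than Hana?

5

The elements the relations force above Hana are Aiko, Kira, Fred, Gus, Yosef — no chain reaches any other.
That is 5.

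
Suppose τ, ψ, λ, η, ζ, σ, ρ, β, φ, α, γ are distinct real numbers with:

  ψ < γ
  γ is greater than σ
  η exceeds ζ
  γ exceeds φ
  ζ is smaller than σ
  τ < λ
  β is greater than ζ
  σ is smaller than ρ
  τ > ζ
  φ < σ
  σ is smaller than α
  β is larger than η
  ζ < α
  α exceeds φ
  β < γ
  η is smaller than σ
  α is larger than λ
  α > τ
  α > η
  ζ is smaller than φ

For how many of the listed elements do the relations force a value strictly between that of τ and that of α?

1

The relations place τ below α. An element lies strictly between them when it is forced above τ and also forced below α.
Above τ: {λ}. Below α: {ζ, φ, η, σ, λ}.
Intersection: {λ} — 1.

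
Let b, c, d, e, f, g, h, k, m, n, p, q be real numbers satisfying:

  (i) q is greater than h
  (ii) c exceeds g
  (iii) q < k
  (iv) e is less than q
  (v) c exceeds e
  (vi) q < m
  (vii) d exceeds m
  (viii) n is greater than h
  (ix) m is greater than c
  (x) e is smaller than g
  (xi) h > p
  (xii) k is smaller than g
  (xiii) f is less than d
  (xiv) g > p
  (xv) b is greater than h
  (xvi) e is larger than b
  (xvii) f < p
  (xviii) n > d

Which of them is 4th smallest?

b

Piecing the relations together gives one ordering: f < p < h < b < e < q < k < g < c < m < d < n.
Counting 4 from the smallest end gives b.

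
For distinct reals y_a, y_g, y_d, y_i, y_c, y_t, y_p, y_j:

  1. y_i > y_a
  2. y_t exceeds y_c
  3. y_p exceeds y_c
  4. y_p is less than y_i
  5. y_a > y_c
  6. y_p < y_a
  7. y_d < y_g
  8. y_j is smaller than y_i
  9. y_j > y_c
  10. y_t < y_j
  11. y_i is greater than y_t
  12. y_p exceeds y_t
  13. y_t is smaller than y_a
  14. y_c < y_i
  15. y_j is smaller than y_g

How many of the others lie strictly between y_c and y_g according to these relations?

2

Chaining upward from y_c reaches: y_t, y_j, y_p, y_a, y_i.
Chaining downward from y_g reaches: y_t, y_j, y_d.
Strictly between y_c and y_g are those in both lists: y_t, y_j — 2 elements.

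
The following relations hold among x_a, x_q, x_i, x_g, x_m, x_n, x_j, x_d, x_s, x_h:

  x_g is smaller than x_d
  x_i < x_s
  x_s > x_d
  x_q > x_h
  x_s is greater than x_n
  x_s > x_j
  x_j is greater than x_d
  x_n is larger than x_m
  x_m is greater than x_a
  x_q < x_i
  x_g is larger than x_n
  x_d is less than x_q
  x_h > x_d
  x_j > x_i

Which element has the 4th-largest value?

x_q

The consecutive relations fix a unique order: x_a < x_m < x_n < x_g < x_d < x_h < x_q < x_i < x_j < x_s.
The 4th largest is x_q.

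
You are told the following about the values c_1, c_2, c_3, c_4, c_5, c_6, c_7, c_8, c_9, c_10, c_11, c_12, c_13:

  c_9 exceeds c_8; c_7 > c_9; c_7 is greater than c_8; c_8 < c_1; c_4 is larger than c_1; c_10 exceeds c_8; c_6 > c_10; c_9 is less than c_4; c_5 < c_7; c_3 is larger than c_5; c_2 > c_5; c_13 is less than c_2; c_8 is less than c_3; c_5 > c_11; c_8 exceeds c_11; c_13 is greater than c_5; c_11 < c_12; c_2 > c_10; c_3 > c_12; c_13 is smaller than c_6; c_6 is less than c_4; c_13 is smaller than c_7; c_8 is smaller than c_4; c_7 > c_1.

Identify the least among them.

c_11

c_8 is not least since c_11 < c_8; c_10 is not least since c_8 < c_10; c_5 is not least since c_11 < c_5; c_9 is not least since c_8 < c_9; c_13 is not least since c_5 < c_13; c_1 is not least since c_8 < c_1; c_6 is not least since c_13 < c_6; c_12 is not least since c_11 < c_12; c_4 is not least since c_9 < c_4; c_3 is not least since c_5 < c_3; c_7 is not least since c_1 < c_7; c_2 is not least since c_5 < c_2.
Only c_11 has nothing below it, so c_11 is the least.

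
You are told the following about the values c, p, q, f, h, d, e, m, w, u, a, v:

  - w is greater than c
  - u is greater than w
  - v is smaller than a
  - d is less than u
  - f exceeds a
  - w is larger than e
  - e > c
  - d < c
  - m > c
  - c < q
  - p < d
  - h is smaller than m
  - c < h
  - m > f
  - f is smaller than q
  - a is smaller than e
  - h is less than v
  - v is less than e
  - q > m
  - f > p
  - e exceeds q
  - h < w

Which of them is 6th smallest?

a

The consecutive relations fix a unique order: p < d < c < h < v < a < f < m < q < e < w < u.
Counting 6 from the smallest end gives a.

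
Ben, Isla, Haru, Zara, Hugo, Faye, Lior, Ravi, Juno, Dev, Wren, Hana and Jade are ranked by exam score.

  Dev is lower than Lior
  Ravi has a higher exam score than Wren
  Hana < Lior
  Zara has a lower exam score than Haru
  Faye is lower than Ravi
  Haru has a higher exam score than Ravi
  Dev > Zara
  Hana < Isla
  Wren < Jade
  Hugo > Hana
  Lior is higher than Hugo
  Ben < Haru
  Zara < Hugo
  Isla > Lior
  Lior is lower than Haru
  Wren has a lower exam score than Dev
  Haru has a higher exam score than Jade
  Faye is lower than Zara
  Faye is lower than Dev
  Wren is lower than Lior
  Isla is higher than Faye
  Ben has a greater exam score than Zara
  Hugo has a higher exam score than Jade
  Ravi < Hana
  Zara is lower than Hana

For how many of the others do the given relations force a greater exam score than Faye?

9

From Faye the given relations immediately reach Zara, Ravi, Dev, Isla.
From those, Hana, Ben, Hugo, Lior, Haru — 9 in total.
No other element is forced above Faye by the given relations, so the count is 9.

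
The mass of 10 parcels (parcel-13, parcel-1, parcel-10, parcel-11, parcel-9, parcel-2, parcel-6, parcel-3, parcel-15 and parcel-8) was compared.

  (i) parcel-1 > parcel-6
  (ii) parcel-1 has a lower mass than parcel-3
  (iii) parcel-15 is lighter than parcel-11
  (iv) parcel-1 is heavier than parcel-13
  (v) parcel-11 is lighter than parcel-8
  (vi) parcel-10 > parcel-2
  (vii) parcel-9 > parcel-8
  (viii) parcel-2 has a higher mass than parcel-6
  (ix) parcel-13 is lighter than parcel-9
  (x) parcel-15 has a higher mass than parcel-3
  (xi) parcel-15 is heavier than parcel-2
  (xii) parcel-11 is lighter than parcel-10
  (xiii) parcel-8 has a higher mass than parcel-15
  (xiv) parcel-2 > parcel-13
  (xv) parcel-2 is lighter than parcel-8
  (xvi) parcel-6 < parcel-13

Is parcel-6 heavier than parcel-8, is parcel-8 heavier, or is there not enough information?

parcel-8

parcel-6 < parcel-13 and parcel-13 < parcel-2 give parcel-6 < parcel-2.
Then parcel-2 < parcel-15 extends the chain to parcel-15.
Then parcel-15 < parcel-11 extends the chain to parcel-11.
With parcel-11 < parcel-8: parcel-6 < parcel-13 < parcel-2 < parcel-15 < parcel-11 < parcel-8.
So parcel-8 is heavier.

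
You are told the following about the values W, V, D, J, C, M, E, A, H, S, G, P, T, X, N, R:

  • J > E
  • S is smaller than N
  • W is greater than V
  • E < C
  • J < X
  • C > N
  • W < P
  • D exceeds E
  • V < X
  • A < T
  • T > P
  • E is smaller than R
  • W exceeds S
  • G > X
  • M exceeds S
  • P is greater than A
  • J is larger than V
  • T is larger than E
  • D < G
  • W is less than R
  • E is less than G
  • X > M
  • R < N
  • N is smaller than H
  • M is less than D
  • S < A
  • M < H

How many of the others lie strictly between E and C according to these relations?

The relations place E below C. An element lies strictly between them when it is forced above E and also forced below C.
Above E: {R, D, N, J, X, G, H, T}. Below C: {S, V, W, R, N}.
Intersection: {R, N} — 2.

2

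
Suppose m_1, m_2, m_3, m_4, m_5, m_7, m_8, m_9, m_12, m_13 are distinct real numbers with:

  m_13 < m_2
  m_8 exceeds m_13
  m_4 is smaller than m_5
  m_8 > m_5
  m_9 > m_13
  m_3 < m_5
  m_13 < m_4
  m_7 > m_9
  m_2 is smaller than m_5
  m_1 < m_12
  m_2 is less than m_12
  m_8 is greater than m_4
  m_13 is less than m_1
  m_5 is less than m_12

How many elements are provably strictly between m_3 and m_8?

1

The relations place m_3 below m_8. An element lies strictly between them when it is forced above m_3 and also forced below m_8.
Above m_3: {m_5, m_12}. Below m_8: {m_13, m_4, m_2, m_5}.
Intersection: {m_5} — 1.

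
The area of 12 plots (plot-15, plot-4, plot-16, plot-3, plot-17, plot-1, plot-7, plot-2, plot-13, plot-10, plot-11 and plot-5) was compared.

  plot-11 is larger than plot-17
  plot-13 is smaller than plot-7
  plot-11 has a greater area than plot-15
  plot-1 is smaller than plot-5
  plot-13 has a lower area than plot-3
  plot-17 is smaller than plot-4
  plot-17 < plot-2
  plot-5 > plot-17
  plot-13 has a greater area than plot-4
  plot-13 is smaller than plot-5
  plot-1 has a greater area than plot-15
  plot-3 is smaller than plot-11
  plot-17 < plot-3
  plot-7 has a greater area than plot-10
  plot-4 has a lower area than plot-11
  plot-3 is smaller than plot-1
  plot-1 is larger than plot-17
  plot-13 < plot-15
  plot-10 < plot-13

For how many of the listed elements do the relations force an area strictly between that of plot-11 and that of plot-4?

3

The relations place plot-4 below plot-11. An element lies strictly between them when it is forced above plot-4 and also forced below plot-11.
Above plot-4: {plot-13, plot-15, plot-3, plot-1, plot-7, plot-5}. Below plot-11: {plot-17, plot-10, plot-13, plot-15, plot-3}.
Intersection: {plot-13, plot-15, plot-3} — 3.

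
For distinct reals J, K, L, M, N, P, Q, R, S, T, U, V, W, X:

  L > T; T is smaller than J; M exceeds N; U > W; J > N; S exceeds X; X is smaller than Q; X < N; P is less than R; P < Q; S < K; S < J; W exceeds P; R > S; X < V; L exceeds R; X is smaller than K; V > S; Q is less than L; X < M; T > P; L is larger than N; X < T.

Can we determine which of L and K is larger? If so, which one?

Following every chain through K: below K we get X, S.
L is not reached, and no chain runs the other way from L to K.
So the given relations leave the order of K and L undetermined.

undetermined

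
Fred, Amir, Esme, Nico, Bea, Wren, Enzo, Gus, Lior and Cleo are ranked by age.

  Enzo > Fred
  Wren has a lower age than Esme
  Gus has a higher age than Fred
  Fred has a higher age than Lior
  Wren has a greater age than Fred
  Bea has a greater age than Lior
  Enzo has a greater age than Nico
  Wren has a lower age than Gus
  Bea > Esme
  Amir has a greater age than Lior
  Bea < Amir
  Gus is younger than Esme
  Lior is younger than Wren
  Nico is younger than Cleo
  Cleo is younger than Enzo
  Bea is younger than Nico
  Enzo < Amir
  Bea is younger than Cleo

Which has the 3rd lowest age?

Wren

The consecutive relations fix a unique order: Lior < Fred < Wren < Gus < Esme < Bea < Nico < Cleo < Enzo < Amir.
Counting 3 from the smallest end gives Wren.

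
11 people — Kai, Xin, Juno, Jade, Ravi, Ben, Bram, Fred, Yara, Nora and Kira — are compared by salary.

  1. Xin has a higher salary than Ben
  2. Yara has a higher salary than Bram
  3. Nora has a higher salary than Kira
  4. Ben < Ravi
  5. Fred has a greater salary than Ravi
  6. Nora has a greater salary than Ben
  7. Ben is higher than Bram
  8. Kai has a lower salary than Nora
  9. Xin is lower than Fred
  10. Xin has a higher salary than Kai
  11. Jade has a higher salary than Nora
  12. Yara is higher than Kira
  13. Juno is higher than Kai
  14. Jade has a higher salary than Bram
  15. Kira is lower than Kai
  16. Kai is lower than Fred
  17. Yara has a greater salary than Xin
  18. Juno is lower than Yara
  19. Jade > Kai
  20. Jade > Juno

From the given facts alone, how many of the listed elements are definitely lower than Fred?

From Fred the given relations immediately reach Ravi, Kai, Xin.
From those, Ben, Kira — 5 in total.
From those, Bram — 6 in total.
No other element is forced below Fred by the given relations, so the count is 6.

6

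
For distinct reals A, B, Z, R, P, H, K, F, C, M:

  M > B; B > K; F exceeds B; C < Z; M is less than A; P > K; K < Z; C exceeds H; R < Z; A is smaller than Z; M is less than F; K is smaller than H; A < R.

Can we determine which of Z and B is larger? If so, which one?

Z

The relevant relations are B < M; M < A; A < R; R < Z.
Together: B < M < A < R < Z.
So Z is larger.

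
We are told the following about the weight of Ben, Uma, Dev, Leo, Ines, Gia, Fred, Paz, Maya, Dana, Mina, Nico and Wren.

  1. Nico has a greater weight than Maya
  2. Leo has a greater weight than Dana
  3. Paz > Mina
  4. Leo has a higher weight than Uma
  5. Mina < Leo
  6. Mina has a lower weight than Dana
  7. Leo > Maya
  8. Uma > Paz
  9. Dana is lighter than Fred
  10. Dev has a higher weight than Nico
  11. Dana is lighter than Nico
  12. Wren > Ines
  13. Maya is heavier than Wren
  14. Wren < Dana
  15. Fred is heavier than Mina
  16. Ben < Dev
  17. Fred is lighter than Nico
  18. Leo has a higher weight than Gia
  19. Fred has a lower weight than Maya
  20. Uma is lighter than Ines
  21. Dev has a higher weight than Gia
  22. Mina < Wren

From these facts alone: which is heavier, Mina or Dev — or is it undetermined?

Dev

Mina < Paz and Paz < Uma give Mina < Uma.
With Uma < Ines: Mina < Paz < Uma < Ines.
With Ines < Wren: Mina < Paz < Uma < Ines < Wren.
With Wren < Dana: Mina < Paz < Uma < Ines < Wren < Dana.
Then Dana < Fred extends the chain to Fred.
Then Fred < Maya extends the chain to Maya.
Then Maya < Nico extends the chain to Nico.
Then Nico < Dev extends the chain to Dev.
So Dev is heavier.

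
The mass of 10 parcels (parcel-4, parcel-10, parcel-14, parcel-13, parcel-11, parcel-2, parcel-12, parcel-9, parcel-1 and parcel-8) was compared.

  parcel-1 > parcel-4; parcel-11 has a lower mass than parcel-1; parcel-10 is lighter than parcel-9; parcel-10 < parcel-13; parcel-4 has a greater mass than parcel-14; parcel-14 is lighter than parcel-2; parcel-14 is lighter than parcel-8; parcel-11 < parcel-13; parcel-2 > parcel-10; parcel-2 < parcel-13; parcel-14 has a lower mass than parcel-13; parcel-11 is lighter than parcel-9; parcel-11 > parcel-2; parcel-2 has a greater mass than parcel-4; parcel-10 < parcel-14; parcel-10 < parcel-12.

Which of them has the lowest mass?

Chaining upward from parcel-10: directly above it, parcel-14, parcel-12, parcel-2, parcel-13, parcel-9; then parcel-4, parcel-8, parcel-11; then parcel-1.
That covers every other element, and nothing is given below parcel-10, so parcel-10 is the lowest mass.

parcel-10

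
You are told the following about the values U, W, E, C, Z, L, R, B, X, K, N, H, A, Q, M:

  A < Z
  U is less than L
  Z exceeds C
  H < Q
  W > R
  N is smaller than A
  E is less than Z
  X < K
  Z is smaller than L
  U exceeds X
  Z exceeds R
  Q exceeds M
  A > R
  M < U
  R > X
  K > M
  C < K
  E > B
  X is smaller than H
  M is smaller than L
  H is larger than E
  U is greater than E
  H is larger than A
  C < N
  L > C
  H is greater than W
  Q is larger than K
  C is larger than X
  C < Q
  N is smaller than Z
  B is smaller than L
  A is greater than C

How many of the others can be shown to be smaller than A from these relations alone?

Directly below A: C, N, R.
One step further: X (4 so far).
No other element is forced below A by the given relations, so the count is 4.

4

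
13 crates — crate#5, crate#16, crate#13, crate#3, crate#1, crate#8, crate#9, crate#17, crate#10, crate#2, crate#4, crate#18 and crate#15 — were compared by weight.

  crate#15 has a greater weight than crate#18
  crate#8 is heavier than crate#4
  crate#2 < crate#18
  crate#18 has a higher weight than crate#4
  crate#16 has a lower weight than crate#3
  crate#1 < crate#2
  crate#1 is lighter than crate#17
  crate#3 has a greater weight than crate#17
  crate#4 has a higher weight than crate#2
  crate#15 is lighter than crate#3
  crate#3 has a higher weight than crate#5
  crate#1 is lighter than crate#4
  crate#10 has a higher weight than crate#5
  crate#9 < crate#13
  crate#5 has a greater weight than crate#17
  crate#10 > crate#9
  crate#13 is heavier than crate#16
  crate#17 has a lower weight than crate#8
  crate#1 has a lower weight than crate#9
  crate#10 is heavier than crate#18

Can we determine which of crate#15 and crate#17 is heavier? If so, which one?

undetermined

Following every chain through crate#17: above crate#17 we get crate#8, crate#5, crate#10, crate#3; below crate#17 we get crate#1.
crate#15 is not reached, and no chain runs the other way from crate#15 to crate#17.
So the given relations leave the order of crate#17 and crate#15 undetermined.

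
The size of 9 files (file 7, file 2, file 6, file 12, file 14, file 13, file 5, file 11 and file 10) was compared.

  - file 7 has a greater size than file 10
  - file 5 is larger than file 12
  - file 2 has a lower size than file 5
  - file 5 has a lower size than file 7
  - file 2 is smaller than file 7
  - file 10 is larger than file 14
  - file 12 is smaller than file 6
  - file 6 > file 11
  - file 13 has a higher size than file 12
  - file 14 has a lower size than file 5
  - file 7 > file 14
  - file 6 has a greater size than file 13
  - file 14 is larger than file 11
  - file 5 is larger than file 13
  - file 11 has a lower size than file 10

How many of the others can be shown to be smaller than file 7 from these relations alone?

7

The elements the relations force below file 7 are file 2, file 11, file 12, file 14, file 13, file 5, file 10 — no chain reaches any other.
That is 7.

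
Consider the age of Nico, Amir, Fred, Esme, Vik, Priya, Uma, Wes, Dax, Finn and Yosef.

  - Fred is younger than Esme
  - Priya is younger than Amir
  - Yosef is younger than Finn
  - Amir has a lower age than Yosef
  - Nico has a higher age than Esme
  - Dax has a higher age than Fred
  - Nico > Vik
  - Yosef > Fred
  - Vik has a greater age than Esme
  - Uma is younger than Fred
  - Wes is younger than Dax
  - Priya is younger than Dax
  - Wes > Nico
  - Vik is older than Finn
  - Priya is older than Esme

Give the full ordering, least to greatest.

Uma < Fred < Esme < Priya < Amir < Yosef < Finn < Vik < Nico < Wes < Dax

The consecutive links are each given: Uma < Fred; Fred < Esme; Esme < Priya; Priya < Amir; Amir < Yosef; Yosef < Finn; Finn < Vik; Vik < Nico; Nico < Wes; Wes < Dax.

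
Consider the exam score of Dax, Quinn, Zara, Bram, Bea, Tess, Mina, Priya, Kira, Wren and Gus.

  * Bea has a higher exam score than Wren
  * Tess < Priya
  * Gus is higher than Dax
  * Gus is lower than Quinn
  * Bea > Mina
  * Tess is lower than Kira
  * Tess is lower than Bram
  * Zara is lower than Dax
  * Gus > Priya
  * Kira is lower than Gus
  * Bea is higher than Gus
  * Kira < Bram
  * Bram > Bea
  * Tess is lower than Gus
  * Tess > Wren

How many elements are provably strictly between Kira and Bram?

2

The relations place Kira below Bram. An element lies strictly between them when it is forced above Kira and also forced below Bram.
Above Kira: {Gus, Bea, Quinn}. Below Bram: {Wren, Tess, Priya, Zara, Mina, Dax, Gus, Bea}.
Intersection: {Gus, Bea} — 2.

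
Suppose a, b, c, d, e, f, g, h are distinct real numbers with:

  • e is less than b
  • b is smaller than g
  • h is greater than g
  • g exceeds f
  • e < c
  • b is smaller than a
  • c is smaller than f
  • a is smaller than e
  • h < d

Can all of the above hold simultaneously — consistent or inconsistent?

Chaining the given relations yields b < a < e, so b < e. But one relation states e < b. These cannot both hold.

inconsistent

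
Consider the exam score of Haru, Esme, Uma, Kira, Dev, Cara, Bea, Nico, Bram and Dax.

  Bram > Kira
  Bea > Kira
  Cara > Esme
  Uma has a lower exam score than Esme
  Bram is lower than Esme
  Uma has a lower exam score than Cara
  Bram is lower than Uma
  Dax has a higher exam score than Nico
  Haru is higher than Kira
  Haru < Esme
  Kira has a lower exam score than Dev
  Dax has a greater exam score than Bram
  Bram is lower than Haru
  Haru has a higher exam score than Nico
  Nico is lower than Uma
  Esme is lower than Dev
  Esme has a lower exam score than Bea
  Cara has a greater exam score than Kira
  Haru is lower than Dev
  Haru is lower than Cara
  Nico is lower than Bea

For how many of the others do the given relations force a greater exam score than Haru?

4

From Haru the given relations immediately reach Esme, Cara, Dev.
From those, Bea — 4 in total.
No other element is forced above Haru by the given relations, so the count is 4.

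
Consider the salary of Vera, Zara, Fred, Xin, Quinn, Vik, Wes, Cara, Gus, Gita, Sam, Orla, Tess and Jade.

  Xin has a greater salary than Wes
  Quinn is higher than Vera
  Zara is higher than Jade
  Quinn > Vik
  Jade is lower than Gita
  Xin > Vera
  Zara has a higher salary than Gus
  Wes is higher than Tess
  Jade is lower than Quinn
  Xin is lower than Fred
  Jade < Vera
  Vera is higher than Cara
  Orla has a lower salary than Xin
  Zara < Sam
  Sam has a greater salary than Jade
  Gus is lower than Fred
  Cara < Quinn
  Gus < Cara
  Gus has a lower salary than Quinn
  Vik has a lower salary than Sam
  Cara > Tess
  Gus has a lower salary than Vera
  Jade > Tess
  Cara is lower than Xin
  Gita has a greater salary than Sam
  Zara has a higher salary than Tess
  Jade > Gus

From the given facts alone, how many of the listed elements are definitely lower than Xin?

7

The elements the relations force below Xin are Orla, Gus, Tess, Wes, Jade, Cara, Vera — no chain reaches any other.
That is 7.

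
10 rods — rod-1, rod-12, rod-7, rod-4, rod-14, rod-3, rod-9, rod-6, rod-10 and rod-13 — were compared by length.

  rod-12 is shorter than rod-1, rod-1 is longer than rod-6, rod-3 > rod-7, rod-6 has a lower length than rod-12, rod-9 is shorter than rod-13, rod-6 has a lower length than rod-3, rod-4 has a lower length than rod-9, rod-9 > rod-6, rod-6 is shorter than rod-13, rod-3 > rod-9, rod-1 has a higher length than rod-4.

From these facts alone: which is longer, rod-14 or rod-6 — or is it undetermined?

undetermined

Following every chain through rod-6: above rod-6 we get rod-9, rod-13, rod-12, rod-3, rod-1.
rod-14 is not reached, and no chain runs the other way from rod-14 to rod-6.
So the given relations leave the order of rod-6 and rod-14 undetermined.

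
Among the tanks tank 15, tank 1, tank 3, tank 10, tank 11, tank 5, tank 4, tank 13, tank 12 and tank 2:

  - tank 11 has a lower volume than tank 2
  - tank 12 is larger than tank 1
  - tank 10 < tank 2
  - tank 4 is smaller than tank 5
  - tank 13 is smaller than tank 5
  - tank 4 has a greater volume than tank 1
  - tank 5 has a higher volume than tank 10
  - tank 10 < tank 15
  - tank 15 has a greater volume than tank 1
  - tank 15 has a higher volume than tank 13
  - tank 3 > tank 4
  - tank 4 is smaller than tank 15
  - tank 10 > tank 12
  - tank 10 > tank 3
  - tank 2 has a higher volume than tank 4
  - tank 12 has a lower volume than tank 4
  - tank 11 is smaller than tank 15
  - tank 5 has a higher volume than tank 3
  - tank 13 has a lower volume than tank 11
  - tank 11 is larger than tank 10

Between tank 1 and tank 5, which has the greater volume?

tank 5

Following the relations from tank 1: tank 1 < tank 12 < tank 4 < tank 3 < tank 10 < tank 5.
So tank 1 < tank 5; tank 5 is the larger of the two.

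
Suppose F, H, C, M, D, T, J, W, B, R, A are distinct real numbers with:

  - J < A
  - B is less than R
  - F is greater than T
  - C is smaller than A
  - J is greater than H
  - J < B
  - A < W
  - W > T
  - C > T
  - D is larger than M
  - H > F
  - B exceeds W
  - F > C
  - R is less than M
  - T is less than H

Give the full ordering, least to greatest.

T < C < F < H < J < A < W < B < R < M < D

The consecutive links are each given: T < C; C < F; F < H; H < J; J < A; A < W; W < B; B < R; R < M; M < D.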